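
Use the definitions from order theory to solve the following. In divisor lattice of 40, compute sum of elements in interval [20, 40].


Interval [20,40] in divisors of 40: [20, 40]
Sum = 60


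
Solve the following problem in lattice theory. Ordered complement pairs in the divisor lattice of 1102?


Complement pair (a,b): a meet b = bottom, a join b = top.
Here: gcd(a,b)=1 and lcm(a,b)=1102, i.e. a*b=1102 with a,b coprime.
Pairs found: (1,1102), (2,551), (19,58), (29,38), ... (4 more)
Total ordered pairs: 8


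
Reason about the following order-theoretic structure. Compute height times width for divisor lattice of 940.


Height = length of longest chain minus 1; width = size of largest antichain.
A maximum chain: 1 | 47 | 235 | 470 | 940  (height 4).
A maximum antichain: {4, 10, 94, 235}  (width 4).
Product = 4 * 4 = 16


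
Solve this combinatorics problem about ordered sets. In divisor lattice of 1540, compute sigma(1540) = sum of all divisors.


sigma(n) = sum of divisors.
Divisors of 1540: [1, 2, 4, 5, 7, 10, 11, 14, 20, 22, 28, 35, 44, 55, 70, 77, 110, 140, 154, 220, 308, 385, 770, 1540]
Sum = 4032


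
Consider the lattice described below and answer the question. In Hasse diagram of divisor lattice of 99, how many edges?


A cover relation a -< b holds when a < b with no c strictly between.
Cover relations:
  1 -< 3
  1 -< 11
  3 -< 9
  3 -< 33
  9 -< 99
  11 -< 33
  33 -< 99
Total: 7


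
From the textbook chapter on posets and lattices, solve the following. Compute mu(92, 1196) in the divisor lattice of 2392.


In a divisor lattice, mu(a,b) = mu(b/a) where mu is the classical Mobius function.
b/a = 1196/92 = 13
Prime factorization of 13: primes [13]
13 is squarefree with 1 prime factor(s), so mu(13) = (-1)^1 = -1


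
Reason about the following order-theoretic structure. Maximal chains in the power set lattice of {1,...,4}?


A maximal chain goes from the minimum element to a maximal element via cover relations.
Counting all min-to-max paths in the cover graph.
Total maximal chains: 24


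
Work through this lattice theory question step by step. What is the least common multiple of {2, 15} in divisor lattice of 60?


In a divisor lattice, join = lcm (least common multiple).
Compute lcm iteratively: start with first element, then lcm(current, next).
Elements: [2, 15]
lcm(2,15) = 30
Final lcm = 30


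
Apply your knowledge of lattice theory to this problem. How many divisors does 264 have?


Divisors of 264: [1, 2, 3, 4, 6, 8, 11, 12, 22, 24, 33, 44, 66, 88, 132, 264]
Count: 16


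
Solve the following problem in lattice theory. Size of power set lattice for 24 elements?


Power set = 2^n.
2^24 = 16777216


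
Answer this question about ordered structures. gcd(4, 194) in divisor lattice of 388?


Meet=gcd.
gcd(4,194)=2


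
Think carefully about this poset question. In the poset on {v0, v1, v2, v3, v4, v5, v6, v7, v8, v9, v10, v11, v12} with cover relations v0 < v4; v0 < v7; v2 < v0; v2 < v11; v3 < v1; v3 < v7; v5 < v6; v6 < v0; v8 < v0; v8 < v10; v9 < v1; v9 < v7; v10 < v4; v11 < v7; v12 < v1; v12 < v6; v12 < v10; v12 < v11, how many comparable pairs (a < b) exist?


A comparable pair {a,b} has a < b or b < a in the order.
Count unordered pairs where one element is strictly below the other.
Examples: {v0,v2}, {v0,v4}, {v0,v5}, {v0,v6}, ...
Total comparable pairs: 30


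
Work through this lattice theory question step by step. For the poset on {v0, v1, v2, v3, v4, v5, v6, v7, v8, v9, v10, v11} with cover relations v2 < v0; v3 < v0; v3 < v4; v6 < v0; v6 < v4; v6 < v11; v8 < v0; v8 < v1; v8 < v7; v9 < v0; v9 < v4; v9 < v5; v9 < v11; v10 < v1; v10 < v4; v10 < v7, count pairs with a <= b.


The order relation is {(a,b) : a <= b}, reflexive so it includes (a,a).
Examples: (v0,v0), (v1,v1), (v10,v1), (v10,v10), (v10,v4), ...
Total ordered pairs: 28


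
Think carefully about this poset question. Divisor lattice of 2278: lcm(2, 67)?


Join=lcm.
gcd(2,67)=1
lcm=134


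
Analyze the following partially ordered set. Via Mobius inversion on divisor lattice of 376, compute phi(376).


phi(n) = n * prod_{p|n} (1 - 1/p).
Prime divisors of 376: [2, 47]
phi(376) = 376 * (1 - 1/2) * (1 - 1/47)
phi(376) = 184


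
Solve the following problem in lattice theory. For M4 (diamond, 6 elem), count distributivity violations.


Distributive law: a ^ (b v c) = (a ^ b) v (a ^ c).
Check all 6^3 = 216 ordered triples (a,b,c).
  e.g. a=a1, b=a2, c=a3: lhs=a1 != rhs=0
  e.g. a=a1, b=a2, c=a4: lhs=a1 != rhs=0
Total violating triples: 24


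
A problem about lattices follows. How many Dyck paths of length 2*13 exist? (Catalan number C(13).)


C(n) = C(2n, n) / (n+1).
C(26, 13) = 10400600
C(13) = 10400600 / 14 = 742900


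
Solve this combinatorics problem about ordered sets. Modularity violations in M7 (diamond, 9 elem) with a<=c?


Modular law: if a <= c then a v (b ^ c) = (a v b) ^ c.
Check all triples (a,b,c) with a <= c among 9 elements.
This lattice is modular (diamonds M_m and their chain-products are modular).
Total violating triples: 0


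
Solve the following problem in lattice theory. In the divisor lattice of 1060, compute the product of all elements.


Divisors of 1060: [1, 2, 4, 5, 10, 20, 53, 106, 212, 265, 530, 1060]
Product = n^(d(n)/2) = 1060^(12/2)
Product = 1418519112256000000


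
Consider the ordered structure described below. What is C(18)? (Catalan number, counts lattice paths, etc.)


C(n) = C(2n, n) / (n+1).
C(36, 18) = 9075135300
C(18) = 9075135300 / 19 = 477638700


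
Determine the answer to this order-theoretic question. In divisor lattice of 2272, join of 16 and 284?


In a divisor lattice, join = lcm (least common multiple).
gcd(16,284) = 4
lcm(16,284) = 16*284/gcd = 4544/4 = 1136


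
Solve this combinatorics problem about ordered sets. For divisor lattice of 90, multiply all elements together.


Divisors of 90: [1, 2, 3, 5, 6, 9, 10, 15, 18, 30, 45, 90]
Product = n^(d(n)/2) = 90^(12/2)
Product = 531441000000


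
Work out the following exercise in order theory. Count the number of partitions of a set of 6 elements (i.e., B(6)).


B(n) = number of set partitions of an n-element set.
B(n) satisfies the recurrence: B(n+1) = sum_k C(n,k)*B(k).
B(6) = 203


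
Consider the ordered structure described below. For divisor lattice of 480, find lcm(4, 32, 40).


In a divisor lattice, join = lcm (least common multiple).
Compute lcm iteratively: start with first element, then lcm(current, next).
Elements: [4, 32, 40]
lcm(4,32) = 32
lcm(32,40) = 160
Final lcm = 160


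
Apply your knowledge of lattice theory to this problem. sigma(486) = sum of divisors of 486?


sigma(n) = sum of divisors.
Divisors of 486: [1, 2, 3, 6, 9, 18, 27, 54, 81, 162, 243, 486]
Sum = 1092


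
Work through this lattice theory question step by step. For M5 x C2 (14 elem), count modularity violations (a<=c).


Modular law: if a <= c then a v (b ^ c) = (a v b) ^ c.
Check all triples (a,b,c) with a <= c among 14 elements.
This lattice is modular (diamonds M_m and their chain-products are modular).
Total violating triples: 0


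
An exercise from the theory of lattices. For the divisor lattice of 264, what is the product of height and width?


Height = length of longest chain minus 1; width = size of largest antichain.
A maximum chain: 1 | 11 | 33 | 66 | 132 | 264  (height 5).
A maximum antichain: {4, 6, 22, 33}  (width 4).
Product = 5 * 4 = 20


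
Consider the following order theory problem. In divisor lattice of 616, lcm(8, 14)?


Join=lcm.
gcd(8,14)=2
lcm=56


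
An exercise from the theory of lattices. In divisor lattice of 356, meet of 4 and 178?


In a divisor lattice, meet = gcd (greatest common divisor).
By Euclidean algorithm or factoring: gcd(4,178) = 2


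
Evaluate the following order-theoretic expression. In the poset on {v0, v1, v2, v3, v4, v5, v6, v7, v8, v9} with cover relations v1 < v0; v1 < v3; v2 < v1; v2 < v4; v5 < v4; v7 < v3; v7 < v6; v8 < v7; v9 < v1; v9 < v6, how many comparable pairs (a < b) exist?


A comparable pair {a,b} has a < b or b < a in the order.
Count unordered pairs where one element is strictly below the other.
Examples: {v0,v1}, {v0,v2}, {v0,v9}, {v1,v2}, ...
Total comparable pairs: 16


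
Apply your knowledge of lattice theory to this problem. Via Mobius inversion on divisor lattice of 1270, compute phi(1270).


phi(n) = n * prod_{p|n} (1 - 1/p).
Prime divisors of 1270: [2, 5, 127]
phi(1270) = 1270 * (1 - 1/2) * (1 - 1/5) * (1 - 1/127)
phi(1270) = 504


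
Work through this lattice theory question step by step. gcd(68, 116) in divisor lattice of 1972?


Meet=gcd.
gcd(68,116)=4


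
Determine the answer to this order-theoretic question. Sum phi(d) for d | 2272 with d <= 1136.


Divisors of 2272 up to 1136: [1, 2, 4, 8, 16, 32, 71, 142, 284, 568, 1136]
phi values: [1, 1, 2, 4, 8, 16, 70, 70, 140, 280, 560]
Sum = 1152


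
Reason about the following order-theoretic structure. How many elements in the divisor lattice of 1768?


Divisors of 1768: [1, 2, 4, 8, 13, 17, 26, 34, 52, 68, 104, 136, 221, 442, 884, 1768]
Count: 16


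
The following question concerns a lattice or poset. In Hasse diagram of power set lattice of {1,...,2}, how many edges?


A cover relation a -< b holds when a < b with no c strictly between.
Cover relations:
  {} -< {1}
  {} -< {2}
  {1} -< {1,2}
  {2} -< {1,2}
Total: 4


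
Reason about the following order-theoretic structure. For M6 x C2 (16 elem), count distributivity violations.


Distributive law: a ^ (b v c) = (a ^ b) v (a ^ c).
Check all 16^3 = 4096 ordered triples (a,b,c).
  e.g. a=(a1,0), b=(a2,0), c=(a3,0): lhs=(a1,0) != rhs=(0,0)
  e.g. a=(a1,0), b=(a2,0), c=(a3,1): lhs=(a1,0) != rhs=(0,0)
Total violating triples: 960


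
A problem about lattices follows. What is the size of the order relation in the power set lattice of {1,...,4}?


The order relation is {(a,b) : a <= b}, reflexive so it includes (a,a).
Examples: ({},{}), ({},{1,2}), ({},{1,2,3}), ({},{1,2,3,4}), ({},{1,2,4}), ...
Total ordered pairs: 81


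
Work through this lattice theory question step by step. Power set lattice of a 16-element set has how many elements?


Power set = 2^n.
2^16 = 65536


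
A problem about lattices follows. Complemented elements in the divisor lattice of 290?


An element a is complemented if some b has a meet b = bottom, a join b = top.
a is complemented iff gcd(a, n/a)=1, i.e. a is a unitary divisor of 290.
Complemented elements: 1, 2, 5, 10, 29, 58, ... (2 more)
Count: 8


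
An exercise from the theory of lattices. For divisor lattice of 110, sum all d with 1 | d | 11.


Interval [1,11] in divisors of 110: [1, 11]
Sum = 12


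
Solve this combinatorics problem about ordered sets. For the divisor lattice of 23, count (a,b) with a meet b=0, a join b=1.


Complement pair (a,b): a meet b = bottom, a join b = top.
Here: gcd(a,b)=1 and lcm(a,b)=23, i.e. a*b=23 with a,b coprime.
Pairs found: (1,23), (23,1)
Total ordered pairs: 2


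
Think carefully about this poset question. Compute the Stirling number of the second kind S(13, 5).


S(n,k) = k*S(n-1,k) + S(n-1,k-1).
S(12,5) = 1379400, S(12,4) = 611501
S(13,5) = 5*1379400 + 611501 = 6897000 + 611501
S(13,5) = 7508501


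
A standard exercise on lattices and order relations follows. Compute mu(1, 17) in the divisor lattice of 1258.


In a divisor lattice, mu(a,b) = mu(b/a) where mu is the classical Mobius function.
b/a = 17/1 = 17
Prime factorization of 17: primes [17]
17 is squarefree with 1 prime factor(s), so mu(17) = (-1)^1 = -1


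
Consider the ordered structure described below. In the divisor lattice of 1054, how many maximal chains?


A maximal chain goes from the minimum element to a maximal element via cover relations.
Counting all min-to-max paths in the cover graph.
Total maximal chains: 6


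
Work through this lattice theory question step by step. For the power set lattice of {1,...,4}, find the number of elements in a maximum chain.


A chain is a totally ordered subset; we count the number of elements in a maximum chain.
Compute, for each element x, the size of the longest chain ending at x:
  {}: 1
  {1}: 2
  {2}: 2
  {3}: 2
  {4}: 2
  {1,2}: 3
  ...
A maximum chain: {} < {1} < {1,2} < {1,2,3} < {1,2,3,4}
Number of elements in the longest chain: 5


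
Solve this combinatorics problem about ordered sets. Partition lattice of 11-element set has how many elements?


B(n) = number of set partitions of an n-element set.
B(n) satisfies the recurrence: B(n+1) = sum_k C(n,k)*B(k).
B(11) = 678570


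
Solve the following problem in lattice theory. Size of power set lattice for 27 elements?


Power set = 2^n.
2^27 = 134217728


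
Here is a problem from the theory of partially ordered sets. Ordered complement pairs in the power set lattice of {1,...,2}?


Complement pair (a,b): a meet b = bottom, a join b = top.
Here: A intersect B = {} and A union B = {1,...,2}.
Pairs found: ({},{1,2}), ({1},{2}), ({2},{1}), ({1,2},{})
Total ordered pairs: 4


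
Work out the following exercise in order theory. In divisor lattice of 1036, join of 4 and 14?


In a divisor lattice, join = lcm (least common multiple).
gcd(4,14) = 2
lcm(4,14) = 4*14/gcd = 56/2 = 28


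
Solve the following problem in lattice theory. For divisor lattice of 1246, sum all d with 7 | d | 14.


Interval [7,14] in divisors of 1246: [7, 14]
Sum = 21


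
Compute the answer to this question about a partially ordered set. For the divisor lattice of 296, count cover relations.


A cover relation a -< b holds when a < b with no c strictly between.
Cover relations:
  1 -< 2
  1 -< 37
  2 -< 4
  2 -< 74
  4 -< 8
  4 -< 148
  8 -< 296
  37 -< 74
  ...2 more
Total: 10


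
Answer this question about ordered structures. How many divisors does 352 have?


Divisors of 352: [1, 2, 4, 8, 11, 16, 22, 32, 44, 88, 176, 352]
Count: 12


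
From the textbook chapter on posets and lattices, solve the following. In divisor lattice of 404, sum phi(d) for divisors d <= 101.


Divisors of 404 up to 101: [1, 2, 4, 101]
phi values: [1, 1, 2, 100]
Sum = 104


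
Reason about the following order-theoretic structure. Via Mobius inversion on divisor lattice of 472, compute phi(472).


phi(n) = n * prod_{p|n} (1 - 1/p).
Prime divisors of 472: [2, 59]
phi(472) = 472 * (1 - 1/2) * (1 - 1/59)
phi(472) = 232


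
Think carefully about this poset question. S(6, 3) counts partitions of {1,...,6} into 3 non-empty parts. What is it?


S(n,k) = k*S(n-1,k) + S(n-1,k-1).
S(5,3) = 25, S(5,2) = 15
S(6,3) = 3*25 + 15 = 75 + 15
S(6,3) = 90


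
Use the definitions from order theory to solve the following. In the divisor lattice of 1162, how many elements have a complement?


An element a is complemented if some b has a meet b = bottom, a join b = top.
a is complemented iff gcd(a, n/a)=1, i.e. a is a unitary divisor of 1162.
Complemented elements: 1, 2, 7, 14, 83, 166, ... (2 more)
Count: 8


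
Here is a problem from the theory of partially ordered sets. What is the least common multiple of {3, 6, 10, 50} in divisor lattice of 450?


In a divisor lattice, join = lcm (least common multiple).
Compute lcm iteratively: start with first element, then lcm(current, next).
Elements: [3, 6, 10, 50]
lcm(3,6) = 6
lcm(6,10) = 30
lcm(30,50) = 150
Final lcm = 150


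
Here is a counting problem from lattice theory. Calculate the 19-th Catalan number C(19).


C(n) = C(2n, n) / (n+1).
C(38, 19) = 35345263800
C(19) = 35345263800 / 20 = 1767263190


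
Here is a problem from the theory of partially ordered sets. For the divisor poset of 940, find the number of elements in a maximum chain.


A chain is a totally ordered subset; we count the number of elements in a maximum chain.
Compute, for each element x, the size of the longest chain ending at x:
  1: 1
  2: 2
  5: 2
  47: 2
  4: 3
  10: 3
  ...
A maximum chain: 1 < 2 < 4 < 20 < 940
Number of elements in the longest chain: 5


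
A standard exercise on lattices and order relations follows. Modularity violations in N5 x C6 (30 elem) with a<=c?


Modular law: if a <= c then a v (b ^ c) = (a v b) ^ c.
Check all triples (a,b,c) with a <= c among 30 elements.
  e.g. a=(a,0), b=(c,0), c=(b,0): lhs=(a,0) != rhs=(b,0)
  e.g. a=(a,0), b=(c,1), c=(b,0): lhs=(a,0) != rhs=(b,0)
Total violating triples: 126


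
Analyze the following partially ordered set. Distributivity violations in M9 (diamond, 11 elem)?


Distributive law: a ^ (b v c) = (a ^ b) v (a ^ c).
Check all 11^3 = 1331 ordered triples (a,b,c).
  e.g. a=a1, b=a2, c=a3: lhs=a1 != rhs=0
  e.g. a=a1, b=a2, c=a4: lhs=a1 != rhs=0
Total violating triples: 504


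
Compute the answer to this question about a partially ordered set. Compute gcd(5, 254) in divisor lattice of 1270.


In a divisor lattice, meet = gcd (greatest common divisor).
By Euclidean algorithm or factoring: gcd(5,254) = 1


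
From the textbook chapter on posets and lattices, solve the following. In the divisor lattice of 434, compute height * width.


Height = length of longest chain minus 1; width = size of largest antichain.
A maximum chain: 1 | 31 | 217 | 434  (height 3).
A maximum antichain: {2, 7, 31}  (width 3).
Product = 3 * 3 = 9


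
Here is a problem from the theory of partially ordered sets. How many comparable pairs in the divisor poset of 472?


A comparable pair {a,b} has a < b or b < a in the order.
Count unordered pairs where one element is strictly below the other.
Examples: {1,2}, {1,4}, {1,8}, {1,59}, ...
Total comparable pairs: 22


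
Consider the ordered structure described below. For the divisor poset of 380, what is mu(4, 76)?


In a divisor lattice, mu(a,b) = mu(b/a) where mu is the classical Mobius function.
b/a = 76/4 = 19
Prime factorization of 19: primes [19]
19 is squarefree with 1 prime factor(s), so mu(19) = (-1)^1 = -1


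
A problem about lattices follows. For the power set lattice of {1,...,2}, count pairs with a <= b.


The order relation is {(a,b) : a <= b}, reflexive so it includes (a,a).
Examples: ({},{}), ({},{1,2}), ({},{1}), ({},{2}), ({1,2},{1,2}), ...
Total ordered pairs: 9


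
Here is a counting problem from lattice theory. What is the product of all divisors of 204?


Divisors of 204: [1, 2, 3, 4, 6, 12, 17, 34, 51, 68, 102, 204]
Product = n^(d(n)/2) = 204^(12/2)
Product = 72074394832896


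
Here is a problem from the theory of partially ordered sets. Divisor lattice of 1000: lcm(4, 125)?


Join=lcm.
gcd(4,125)=1
lcm=500


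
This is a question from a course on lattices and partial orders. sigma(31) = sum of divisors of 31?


sigma(n) = sum of divisors.
Divisors of 31: [1, 31]
Sum = 32


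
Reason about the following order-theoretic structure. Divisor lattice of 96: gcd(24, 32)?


Meet=gcd.
gcd(24,32)=8


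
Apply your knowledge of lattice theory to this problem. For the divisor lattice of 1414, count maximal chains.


A maximal chain goes from the minimum element to a maximal element via cover relations.
Counting all min-to-max paths in the cover graph.
Total maximal chains: 6


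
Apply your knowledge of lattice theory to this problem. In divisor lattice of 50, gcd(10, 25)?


Meet=gcd.
gcd(10,25)=5


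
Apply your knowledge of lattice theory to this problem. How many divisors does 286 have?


Divisors of 286: [1, 2, 11, 13, 22, 26, 143, 286]
Count: 8


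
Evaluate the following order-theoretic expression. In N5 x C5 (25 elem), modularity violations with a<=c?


Modular law: if a <= c then a v (b ^ c) = (a v b) ^ c.
Check all triples (a,b,c) with a <= c among 25 elements.
  e.g. a=(a,0), b=(c,0), c=(b,0): lhs=(a,0) != rhs=(b,0)
  e.g. a=(a,0), b=(c,1), c=(b,0): lhs=(a,0) != rhs=(b,0)
Total violating triples: 75


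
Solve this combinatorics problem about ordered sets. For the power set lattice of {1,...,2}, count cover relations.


A cover relation a -< b holds when a < b with no c strictly between.
Cover relations:
  {} -< {1}
  {} -< {2}
  {1} -< {1,2}
  {2} -< {1,2}
Total: 4


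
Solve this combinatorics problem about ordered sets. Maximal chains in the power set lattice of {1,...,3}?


A maximal chain goes from the minimum element to a maximal element via cover relations.
Counting all min-to-max paths in the cover graph.
Total maximal chains: 6


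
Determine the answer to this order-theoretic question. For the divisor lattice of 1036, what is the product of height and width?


Height = length of longest chain minus 1; width = size of largest antichain.
A maximum chain: 1 | 37 | 259 | 518 | 1036  (height 4).
A maximum antichain: {4, 14, 74, 259}  (width 4).
Product = 4 * 4 = 16


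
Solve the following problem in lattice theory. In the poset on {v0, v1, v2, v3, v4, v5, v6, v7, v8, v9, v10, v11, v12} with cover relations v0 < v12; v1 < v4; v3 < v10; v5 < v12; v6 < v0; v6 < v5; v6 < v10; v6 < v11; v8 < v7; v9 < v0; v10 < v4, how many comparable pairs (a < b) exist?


A comparable pair {a,b} has a < b or b < a in the order.
Count unordered pairs where one element is strictly below the other.
Examples: {v0,v6}, {v0,v9}, {v0,v12}, {v1,v4}, ...
Total comparable pairs: 15


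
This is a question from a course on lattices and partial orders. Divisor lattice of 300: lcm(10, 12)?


Join=lcm.
gcd(10,12)=2
lcm=60


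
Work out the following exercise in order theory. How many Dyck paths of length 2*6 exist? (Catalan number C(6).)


C(n) = C(2n, n) / (n+1).
C(12, 6) = 924
C(6) = 924 / 7 = 132


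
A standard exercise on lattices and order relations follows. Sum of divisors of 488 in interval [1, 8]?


Interval [1,8] in divisors of 488: [1, 2, 4, 8]
Sum = 15


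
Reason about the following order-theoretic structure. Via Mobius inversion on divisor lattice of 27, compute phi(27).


phi(n) = n * prod_{p|n} (1 - 1/p).
Prime divisors of 27: [3]
phi(27) = 27 * (1 - 1/3)
phi(27) = 18


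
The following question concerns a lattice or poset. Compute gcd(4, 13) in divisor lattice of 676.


In a divisor lattice, meet = gcd (greatest common divisor).
By Euclidean algorithm or factoring: gcd(4,13) = 1


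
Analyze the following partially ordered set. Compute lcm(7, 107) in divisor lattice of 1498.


In a divisor lattice, join = lcm (least common multiple).
gcd(7,107) = 1
lcm(7,107) = 7*107/gcd = 749/1 = 749


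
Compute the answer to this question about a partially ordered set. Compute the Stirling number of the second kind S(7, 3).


S(n,k) = k*S(n-1,k) + S(n-1,k-1).
S(6,3) = 90, S(6,2) = 31
S(7,3) = 3*90 + 31 = 270 + 31
S(7,3) = 301


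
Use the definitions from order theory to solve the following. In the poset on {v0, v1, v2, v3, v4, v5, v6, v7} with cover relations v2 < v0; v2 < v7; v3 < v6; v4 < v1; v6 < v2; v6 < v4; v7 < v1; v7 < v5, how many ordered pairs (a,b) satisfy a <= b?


The order relation is {(a,b) : a <= b}, reflexive so it includes (a,a).
Examples: (v0,v0), (v1,v1), (v2,v0), (v2,v1), (v2,v2), ...
Total ordered pairs: 28


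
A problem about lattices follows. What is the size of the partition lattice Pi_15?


B(n) = number of set partitions of an n-element set.
B(n) satisfies the recurrence: B(n+1) = sum_k C(n,k)*B(k).
B(15) = 1382958545


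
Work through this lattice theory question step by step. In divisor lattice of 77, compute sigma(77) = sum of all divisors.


sigma(n) = sum of divisors.
Divisors of 77: [1, 7, 11, 77]
Sum = 96


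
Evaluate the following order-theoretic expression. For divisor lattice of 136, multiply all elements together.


Divisors of 136: [1, 2, 4, 8, 17, 34, 68, 136]
Product = n^(d(n)/2) = 136^(8/2)
Product = 342102016


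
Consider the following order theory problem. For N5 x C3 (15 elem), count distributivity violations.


Distributive law: a ^ (b v c) = (a ^ b) v (a ^ c).
Check all 15^3 = 3375 ordered triples (a,b,c).
  e.g. a=(b,0), b=(a,0), c=(c,0): lhs=(b,0) != rhs=(a,0)
  e.g. a=(b,0), b=(a,0), c=(c,1): lhs=(b,0) != rhs=(a,0)
Total violating triples: 54


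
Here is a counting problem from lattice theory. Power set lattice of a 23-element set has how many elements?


Power set = 2^n.
2^23 = 8388608


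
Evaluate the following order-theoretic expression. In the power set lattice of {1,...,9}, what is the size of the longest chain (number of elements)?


A chain is a totally ordered subset; we count the number of elements in a maximum chain.
Compute, for each element x, the size of the longest chain ending at x:
  {}: 1
  {1}: 2
  {2}: 2
  {3}: 2
  {4}: 2
  {5}: 2
  ...
A maximum chain: {} < {1} < {1,2} < {1,2,3} < {1,2,3,4} < {1,2,3,4,5} < {1,2,3,4,5,6} < {1,2,3,4,5,6,7} < {1,2,3,4,5,6,7,8} < {1,2,3,4,5,6,7,8,9}
Number of elements in the longest chain: 10


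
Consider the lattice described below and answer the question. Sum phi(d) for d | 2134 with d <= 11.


Divisors of 2134 up to 11: [1, 2, 11]
phi values: [1, 1, 10]
Sum = 12


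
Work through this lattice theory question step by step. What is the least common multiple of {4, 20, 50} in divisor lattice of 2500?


In a divisor lattice, join = lcm (least common multiple).
Compute lcm iteratively: start with first element, then lcm(current, next).
Elements: [4, 20, 50]
lcm(4,20) = 20
lcm(20,50) = 100
Final lcm = 100


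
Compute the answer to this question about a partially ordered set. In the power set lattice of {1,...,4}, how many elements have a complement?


An element a is complemented if some b has a meet b = bottom, a join b = top.
every subset A has complement S\A, so all elements are complemented.
Complemented elements: {}, {1}, {2}, {3}, {4}, {1,2}, ... (10 more)
Count: 16


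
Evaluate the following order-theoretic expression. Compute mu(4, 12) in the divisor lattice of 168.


In a divisor lattice, mu(a,b) = mu(b/a) where mu is the classical Mobius function.
b/a = 12/4 = 3
Prime factorization of 3: primes [3]
3 is squarefree with 1 prime factor(s), so mu(3) = (-1)^1 = -1


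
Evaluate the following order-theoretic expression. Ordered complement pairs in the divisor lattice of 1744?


Complement pair (a,b): a meet b = bottom, a join b = top.
Here: gcd(a,b)=1 and lcm(a,b)=1744, i.e. a*b=1744 with a,b coprime.
Pairs found: (1,1744), (16,109), (109,16), (1744,1)
Total ordered pairs: 4


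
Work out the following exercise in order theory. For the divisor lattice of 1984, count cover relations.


A cover relation a -< b holds when a < b with no c strictly between.
Cover relations:
  1 -< 2
  1 -< 31
  2 -< 4
  2 -< 62
  4 -< 8
  4 -< 124
  8 -< 16
  8 -< 248
  ...11 more
Total: 19


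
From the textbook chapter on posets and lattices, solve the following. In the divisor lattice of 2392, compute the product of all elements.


Divisors of 2392: [1, 2, 4, 8, 13, 23, 26, 46, 52, 92, 104, 184, 299, 598, 1196, 2392]
Product = n^(d(n)/2) = 2392^(16/2)
Product = 1071739907623195279743778816


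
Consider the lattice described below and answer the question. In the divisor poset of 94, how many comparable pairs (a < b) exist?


A comparable pair {a,b} has a < b or b < a in the order.
Count unordered pairs where one element is strictly below the other.
Examples: {1,2}, {1,47}, {1,94}, {2,94}, ...
Total comparable pairs: 5


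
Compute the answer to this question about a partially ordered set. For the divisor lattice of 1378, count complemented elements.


An element a is complemented if some b has a meet b = bottom, a join b = top.
a is complemented iff gcd(a, n/a)=1, i.e. a is a unitary divisor of 1378.
Complemented elements: 1, 2, 13, 26, 53, 106, ... (2 more)
Count: 8


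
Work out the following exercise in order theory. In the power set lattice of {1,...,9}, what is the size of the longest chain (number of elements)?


A chain is a totally ordered subset; we count the number of elements in a maximum chain.
Compute, for each element x, the size of the longest chain ending at x:
  {}: 1
  {1}: 2
  {2}: 2
  {3}: 2
  {4}: 2
  {5}: 2
  ...
A maximum chain: {} < {1} < {1,2} < {1,2,3} < {1,2,3,4} < {1,2,3,4,5} < {1,2,3,4,5,6} < {1,2,3,4,5,6,7} < {1,2,3,4,5,6,7,8} < {1,2,3,4,5,6,7,8,9}
Number of elements in the longest chain: 10


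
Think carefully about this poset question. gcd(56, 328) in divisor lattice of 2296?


Meet=gcd.
gcd(56,328)=8


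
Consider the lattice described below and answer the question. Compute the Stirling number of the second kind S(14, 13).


S(n,k) = k*S(n-1,k) + S(n-1,k-1).
S(13,13) = 1, S(13,12) = 78
S(14,13) = 13*1 + 78 = 13 + 78
S(14,13) = 91


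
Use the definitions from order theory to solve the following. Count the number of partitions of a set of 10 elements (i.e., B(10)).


B(n) = number of set partitions of an n-element set.
B(n) satisfies the recurrence: B(n+1) = sum_k C(n,k)*B(k).
B(10) = 115975


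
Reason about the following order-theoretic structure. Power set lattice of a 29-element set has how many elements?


Power set = 2^n.
2^29 = 536870912


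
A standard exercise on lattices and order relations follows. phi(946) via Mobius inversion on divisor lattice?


phi(n) = n * prod_{p|n} (1 - 1/p).
Prime divisors of 946: [2, 11, 43]
phi(946) = 946 * (1 - 1/2) * (1 - 1/11) * (1 - 1/43)
phi(946) = 420


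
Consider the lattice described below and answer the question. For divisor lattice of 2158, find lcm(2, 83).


In a divisor lattice, join = lcm (least common multiple).
Compute lcm iteratively: start with first element, then lcm(current, next).
Elements: [2, 83]
lcm(2,83) = 166
Final lcm = 166


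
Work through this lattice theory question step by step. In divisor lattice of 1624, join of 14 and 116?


In a divisor lattice, join = lcm (least common multiple).
gcd(14,116) = 2
lcm(14,116) = 14*116/gcd = 1624/2 = 812


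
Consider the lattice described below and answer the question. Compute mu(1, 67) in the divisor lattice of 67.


In a divisor lattice, mu(a,b) = mu(b/a) where mu is the classical Mobius function.
b/a = 67/1 = 67
Prime factorization of 67: primes [67]
67 is squarefree with 1 prime factor(s), so mu(67) = (-1)^1 = -1


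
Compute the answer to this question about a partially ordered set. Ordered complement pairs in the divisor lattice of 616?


Complement pair (a,b): a meet b = bottom, a join b = top.
Here: gcd(a,b)=1 and lcm(a,b)=616, i.e. a*b=616 with a,b coprime.
Pairs found: (1,616), (7,88), (8,77), (11,56), ... (4 more)
Total ordered pairs: 8


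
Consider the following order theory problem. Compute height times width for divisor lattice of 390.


Height = length of longest chain minus 1; width = size of largest antichain.
A maximum chain: 1 | 13 | 65 | 195 | 390  (height 4).
A maximum antichain: {6, 10, 15, 26, 39, 65}  (width 6).
Product = 4 * 6 = 24


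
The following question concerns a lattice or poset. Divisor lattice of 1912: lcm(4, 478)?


Join=lcm.
gcd(4,478)=2
lcm=956


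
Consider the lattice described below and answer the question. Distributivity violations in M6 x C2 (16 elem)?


Distributive law: a ^ (b v c) = (a ^ b) v (a ^ c).
Check all 16^3 = 4096 ordered triples (a,b,c).
  e.g. a=(a1,0), b=(a2,0), c=(a3,0): lhs=(a1,0) != rhs=(0,0)
  e.g. a=(a1,0), b=(a2,0), c=(a3,1): lhs=(a1,0) != rhs=(0,0)
Total violating triples: 960


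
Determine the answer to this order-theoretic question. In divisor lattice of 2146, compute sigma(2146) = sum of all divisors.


sigma(n) = sum of divisors.
Divisors of 2146: [1, 2, 29, 37, 58, 74, 1073, 2146]
Sum = 3420


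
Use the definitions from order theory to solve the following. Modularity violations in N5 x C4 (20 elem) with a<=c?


Modular law: if a <= c then a v (b ^ c) = (a v b) ^ c.
Check all triples (a,b,c) with a <= c among 20 elements.
  e.g. a=(a,0), b=(c,0), c=(b,0): lhs=(a,0) != rhs=(b,0)
  e.g. a=(a,0), b=(c,1), c=(b,0): lhs=(a,0) != rhs=(b,0)
Total violating triples: 40


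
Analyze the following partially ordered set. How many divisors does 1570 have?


Divisors of 1570: [1, 2, 5, 10, 157, 314, 785, 1570]
Count: 8


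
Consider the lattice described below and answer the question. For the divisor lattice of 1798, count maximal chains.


A maximal chain goes from the minimum element to a maximal element via cover relations.
Counting all min-to-max paths in the cover graph.
Total maximal chains: 6


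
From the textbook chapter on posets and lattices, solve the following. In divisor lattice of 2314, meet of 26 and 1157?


In a divisor lattice, meet = gcd (greatest common divisor).
By Euclidean algorithm or factoring: gcd(26,1157) = 13


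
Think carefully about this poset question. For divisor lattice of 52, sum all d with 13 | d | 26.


Interval [13,26] in divisors of 52: [13, 26]
Sum = 39


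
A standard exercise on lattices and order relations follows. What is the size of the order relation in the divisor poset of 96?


The order relation is {(a,b) : a <= b}, reflexive so it includes (a,a).
Examples: (1,1), (1,12), (1,16), (1,2), (1,24), ...
Total ordered pairs: 63


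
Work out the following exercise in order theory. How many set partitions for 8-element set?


B(n) = number of set partitions of an n-element set.
B(n) satisfies the recurrence: B(n+1) = sum_k C(n,k)*B(k).
B(8) = 4140


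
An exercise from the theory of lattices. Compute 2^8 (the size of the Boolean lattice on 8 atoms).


Power set = 2^n.
2^8 = 256


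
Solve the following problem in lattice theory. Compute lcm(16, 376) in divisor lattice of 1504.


In a divisor lattice, join = lcm (least common multiple).
gcd(16,376) = 8
lcm(16,376) = 16*376/gcd = 6016/8 = 752


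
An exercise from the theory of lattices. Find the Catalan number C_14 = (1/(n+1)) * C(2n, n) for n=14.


C(n) = C(2n, n) / (n+1).
C(28, 14) = 40116600
C(14) = 40116600 / 15 = 2674440


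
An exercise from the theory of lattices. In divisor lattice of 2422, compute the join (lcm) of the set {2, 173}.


In a divisor lattice, join = lcm (least common multiple).
Compute lcm iteratively: start with first element, then lcm(current, next).
Elements: [2, 173]
lcm(2,173) = 346
Final lcm = 346


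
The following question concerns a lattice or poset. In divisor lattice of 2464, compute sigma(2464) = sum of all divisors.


sigma(n) = sum of divisors.
Divisors of 2464: [1, 2, 4, 7, 8, 11, 14, 16, 22, 28, 32, 44, 56, 77, 88, 112, 154, 176, 224, 308, 352, 616, 1232, 2464]
Sum = 6048


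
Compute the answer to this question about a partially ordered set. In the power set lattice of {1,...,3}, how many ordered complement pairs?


Complement pair (a,b): a meet b = bottom, a join b = top.
Here: A intersect B = {} and A union B = {1,...,3}.
Pairs found: ({},{1,2,3}), ({1},{2,3}), ({2},{1,3}), ({3},{1,2}), ... (4 more)
Total ordered pairs: 8


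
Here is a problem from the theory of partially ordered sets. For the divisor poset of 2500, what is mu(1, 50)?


In a divisor lattice, mu(a,b) = mu(b/a) where mu is the classical Mobius function.
b/a = 50/1 = 50
Prime factorization of 50: primes [2, 5]
50 is not squarefree, so mu(50) = 0


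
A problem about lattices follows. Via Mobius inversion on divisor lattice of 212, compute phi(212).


phi(n) = n * prod_{p|n} (1 - 1/p).
Prime divisors of 212: [2, 53]
phi(212) = 212 * (1 - 1/2) * (1 - 1/53)
phi(212) = 104


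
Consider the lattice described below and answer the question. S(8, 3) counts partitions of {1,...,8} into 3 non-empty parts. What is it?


S(n,k) = k*S(n-1,k) + S(n-1,k-1).
S(7,3) = 301, S(7,2) = 63
S(8,3) = 3*301 + 63 = 903 + 63
S(8,3) = 966


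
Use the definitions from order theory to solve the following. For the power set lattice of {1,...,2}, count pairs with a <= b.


The order relation is {(a,b) : a <= b}, reflexive so it includes (a,a).
Examples: ({},{}), ({},{1,2}), ({},{1}), ({},{2}), ({1,2},{1,2}), ...
Total ordered pairs: 9


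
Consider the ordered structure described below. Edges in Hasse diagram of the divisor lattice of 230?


A cover relation a -< b holds when a < b with no c strictly between.
Cover relations:
  1 -< 2
  1 -< 5
  1 -< 23
  2 -< 10
  2 -< 46
  5 -< 10
  5 -< 115
  10 -< 230
  ...4 more
Total: 12


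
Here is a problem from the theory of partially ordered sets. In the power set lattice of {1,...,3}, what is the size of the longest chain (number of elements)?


A chain is a totally ordered subset; we count the number of elements in a maximum chain.
Compute, for each element x, the size of the longest chain ending at x:
  {}: 1
  {1}: 2
  {2}: 2
  {3}: 2
  {1,2}: 3
  {1,3}: 3
  ...
A maximum chain: {} < {1} < {1,2} < {1,2,3}
Number of elements in the longest chain: 4


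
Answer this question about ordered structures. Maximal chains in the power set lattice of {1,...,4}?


A maximal chain goes from the minimum element to a maximal element via cover relations.
Counting all min-to-max paths in the cover graph.
Total maximal chains: 24


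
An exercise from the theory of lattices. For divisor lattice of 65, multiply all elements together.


Divisors of 65: [1, 5, 13, 65]
Product = n^(d(n)/2) = 65^(4/2)
Product = 4225


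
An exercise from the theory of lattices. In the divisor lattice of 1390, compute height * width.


Height = length of longest chain minus 1; width = size of largest antichain.
A maximum chain: 1 | 139 | 695 | 1390  (height 3).
A maximum antichain: {2, 5, 139}  (width 3).
Product = 3 * 3 = 9


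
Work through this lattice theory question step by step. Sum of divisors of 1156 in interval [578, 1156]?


Interval [578,1156] in divisors of 1156: [578, 1156]
Sum = 1734


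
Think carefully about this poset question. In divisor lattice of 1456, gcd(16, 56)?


Meet=gcd.
gcd(16,56)=8


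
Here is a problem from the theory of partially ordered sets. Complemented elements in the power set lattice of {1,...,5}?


An element a is complemented if some b has a meet b = bottom, a join b = top.
every subset A has complement S\A, so all elements are complemented.
Complemented elements: {}, {1}, {2}, {3}, {4}, {5}, ... (26 more)
Count: 32


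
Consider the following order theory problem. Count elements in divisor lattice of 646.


Divisors of 646: [1, 2, 17, 19, 34, 38, 323, 646]
Count: 8


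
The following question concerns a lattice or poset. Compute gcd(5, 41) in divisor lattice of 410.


In a divisor lattice, meet = gcd (greatest common divisor).
By Euclidean algorithm or factoring: gcd(5,41) = 1


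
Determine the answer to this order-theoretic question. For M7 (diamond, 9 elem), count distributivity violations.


Distributive law: a ^ (b v c) = (a ^ b) v (a ^ c).
Check all 9^3 = 729 ordered triples (a,b,c).
  e.g. a=a1, b=a2, c=a3: lhs=a1 != rhs=0
  e.g. a=a1, b=a2, c=a4: lhs=a1 != rhs=0
Total violating triples: 210


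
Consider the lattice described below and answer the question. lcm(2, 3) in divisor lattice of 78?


Join=lcm.
gcd(2,3)=1
lcm=6


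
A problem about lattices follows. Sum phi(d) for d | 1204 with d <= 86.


Divisors of 1204 up to 86: [1, 2, 4, 7, 14, 28, 43, 86]
phi values: [1, 1, 2, 6, 6, 12, 42, 42]
Sum = 112


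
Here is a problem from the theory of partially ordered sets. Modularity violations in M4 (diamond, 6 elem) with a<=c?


Modular law: if a <= c then a v (b ^ c) = (a v b) ^ c.
Check all triples (a,b,c) with a <= c among 6 elements.
This lattice is modular (diamonds M_m and their chain-products are modular).
Total violating triples: 0


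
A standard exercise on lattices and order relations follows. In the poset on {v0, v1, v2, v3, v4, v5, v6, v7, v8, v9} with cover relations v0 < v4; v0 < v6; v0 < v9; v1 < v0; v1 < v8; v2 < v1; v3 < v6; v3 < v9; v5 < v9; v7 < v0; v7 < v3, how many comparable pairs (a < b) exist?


A comparable pair {a,b} has a < b or b < a in the order.
Count unordered pairs where one element is strictly below the other.
Examples: {v0,v1}, {v0,v2}, {v0,v4}, {v0,v6}, ...
Total comparable pairs: 22
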